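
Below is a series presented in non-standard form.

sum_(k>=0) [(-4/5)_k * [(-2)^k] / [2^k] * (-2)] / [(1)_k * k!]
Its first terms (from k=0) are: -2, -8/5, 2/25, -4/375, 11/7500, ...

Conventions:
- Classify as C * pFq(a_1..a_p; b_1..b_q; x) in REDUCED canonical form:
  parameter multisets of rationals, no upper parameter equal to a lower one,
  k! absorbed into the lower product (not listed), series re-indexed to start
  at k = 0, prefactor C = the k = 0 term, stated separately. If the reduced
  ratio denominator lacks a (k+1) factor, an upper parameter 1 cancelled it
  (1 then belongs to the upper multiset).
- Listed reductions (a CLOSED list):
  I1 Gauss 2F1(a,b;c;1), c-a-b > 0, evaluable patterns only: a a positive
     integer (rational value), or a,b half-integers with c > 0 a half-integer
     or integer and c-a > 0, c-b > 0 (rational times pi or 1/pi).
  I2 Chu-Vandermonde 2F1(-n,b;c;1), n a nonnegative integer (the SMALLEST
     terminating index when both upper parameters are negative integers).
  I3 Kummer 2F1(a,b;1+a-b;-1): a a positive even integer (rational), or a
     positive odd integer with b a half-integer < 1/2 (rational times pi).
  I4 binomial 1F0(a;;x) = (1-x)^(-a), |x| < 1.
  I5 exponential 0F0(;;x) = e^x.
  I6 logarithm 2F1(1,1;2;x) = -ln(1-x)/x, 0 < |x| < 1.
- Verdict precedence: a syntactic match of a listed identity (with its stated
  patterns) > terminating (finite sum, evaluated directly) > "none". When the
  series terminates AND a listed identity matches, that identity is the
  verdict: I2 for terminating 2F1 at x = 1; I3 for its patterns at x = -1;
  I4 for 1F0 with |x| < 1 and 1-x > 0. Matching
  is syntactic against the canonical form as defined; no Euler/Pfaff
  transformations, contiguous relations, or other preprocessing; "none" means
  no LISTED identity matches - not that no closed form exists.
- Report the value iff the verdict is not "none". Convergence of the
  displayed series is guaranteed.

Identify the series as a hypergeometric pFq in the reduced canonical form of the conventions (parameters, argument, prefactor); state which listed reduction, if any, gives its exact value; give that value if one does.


First insight: t_0 being -2, the denominator's factorial ratio (C = -2) is a lower Pochhammer.
Ratio: r(k) = (-1) * (k-4/5) / [(k+1) (k+1)] - rational in k, leading ratio (-1); with t_0 = -2, classification follows.

The series (x = -1) is 1F1: upper {-4/5}, lower {1}, prefactor -2. Verdict: none (x = -1): each listed identity misses the multisets {-4/5} ; {1}.


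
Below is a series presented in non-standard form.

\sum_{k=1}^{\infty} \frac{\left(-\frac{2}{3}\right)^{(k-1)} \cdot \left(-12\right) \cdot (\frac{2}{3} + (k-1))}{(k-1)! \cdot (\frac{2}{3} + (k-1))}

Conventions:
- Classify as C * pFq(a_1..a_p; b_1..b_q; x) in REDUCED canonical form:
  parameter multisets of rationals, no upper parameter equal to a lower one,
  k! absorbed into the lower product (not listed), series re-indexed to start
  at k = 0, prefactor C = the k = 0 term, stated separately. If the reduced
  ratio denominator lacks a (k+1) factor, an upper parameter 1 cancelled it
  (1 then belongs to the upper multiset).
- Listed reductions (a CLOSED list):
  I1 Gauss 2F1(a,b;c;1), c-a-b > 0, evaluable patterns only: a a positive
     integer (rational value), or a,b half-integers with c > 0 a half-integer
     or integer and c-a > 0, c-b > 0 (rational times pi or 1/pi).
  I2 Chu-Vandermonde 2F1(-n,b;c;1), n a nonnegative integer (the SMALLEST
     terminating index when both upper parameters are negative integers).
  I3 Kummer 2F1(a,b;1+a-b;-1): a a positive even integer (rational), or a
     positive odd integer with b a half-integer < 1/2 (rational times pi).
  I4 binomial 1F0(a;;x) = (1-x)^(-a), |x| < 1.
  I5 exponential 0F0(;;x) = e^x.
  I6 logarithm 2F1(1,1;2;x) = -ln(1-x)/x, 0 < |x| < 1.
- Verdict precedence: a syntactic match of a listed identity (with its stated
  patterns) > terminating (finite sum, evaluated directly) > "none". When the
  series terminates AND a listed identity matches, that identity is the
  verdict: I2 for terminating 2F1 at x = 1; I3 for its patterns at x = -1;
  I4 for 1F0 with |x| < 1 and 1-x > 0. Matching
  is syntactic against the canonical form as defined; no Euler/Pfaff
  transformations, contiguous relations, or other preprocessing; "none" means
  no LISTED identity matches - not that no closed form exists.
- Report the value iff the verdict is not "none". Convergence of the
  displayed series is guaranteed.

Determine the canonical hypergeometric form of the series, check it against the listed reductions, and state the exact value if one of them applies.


Reduced: x = -\frac{2}{3}, 0F0, upper = {-}, lower = {-}, C = -12. Verdict at x = -\frac{2}{3}: the I5 exponential reduction matches (the 0F0 exponential series at x = -\frac{2}{3}). Exact value: \left(-12\right) \cdot e^{-\frac{2}{3}}.

First insight: with t_0 = -12, the factor k + 2/3 cancels (top and bottom), leaving prefactor -12.
Term ratio: r(k) = -\frac{2}{3} * 1 / [(k+1)] - poly over poly, x = -\frac{2}{3} from leading terms; C = -12 at k = 0.


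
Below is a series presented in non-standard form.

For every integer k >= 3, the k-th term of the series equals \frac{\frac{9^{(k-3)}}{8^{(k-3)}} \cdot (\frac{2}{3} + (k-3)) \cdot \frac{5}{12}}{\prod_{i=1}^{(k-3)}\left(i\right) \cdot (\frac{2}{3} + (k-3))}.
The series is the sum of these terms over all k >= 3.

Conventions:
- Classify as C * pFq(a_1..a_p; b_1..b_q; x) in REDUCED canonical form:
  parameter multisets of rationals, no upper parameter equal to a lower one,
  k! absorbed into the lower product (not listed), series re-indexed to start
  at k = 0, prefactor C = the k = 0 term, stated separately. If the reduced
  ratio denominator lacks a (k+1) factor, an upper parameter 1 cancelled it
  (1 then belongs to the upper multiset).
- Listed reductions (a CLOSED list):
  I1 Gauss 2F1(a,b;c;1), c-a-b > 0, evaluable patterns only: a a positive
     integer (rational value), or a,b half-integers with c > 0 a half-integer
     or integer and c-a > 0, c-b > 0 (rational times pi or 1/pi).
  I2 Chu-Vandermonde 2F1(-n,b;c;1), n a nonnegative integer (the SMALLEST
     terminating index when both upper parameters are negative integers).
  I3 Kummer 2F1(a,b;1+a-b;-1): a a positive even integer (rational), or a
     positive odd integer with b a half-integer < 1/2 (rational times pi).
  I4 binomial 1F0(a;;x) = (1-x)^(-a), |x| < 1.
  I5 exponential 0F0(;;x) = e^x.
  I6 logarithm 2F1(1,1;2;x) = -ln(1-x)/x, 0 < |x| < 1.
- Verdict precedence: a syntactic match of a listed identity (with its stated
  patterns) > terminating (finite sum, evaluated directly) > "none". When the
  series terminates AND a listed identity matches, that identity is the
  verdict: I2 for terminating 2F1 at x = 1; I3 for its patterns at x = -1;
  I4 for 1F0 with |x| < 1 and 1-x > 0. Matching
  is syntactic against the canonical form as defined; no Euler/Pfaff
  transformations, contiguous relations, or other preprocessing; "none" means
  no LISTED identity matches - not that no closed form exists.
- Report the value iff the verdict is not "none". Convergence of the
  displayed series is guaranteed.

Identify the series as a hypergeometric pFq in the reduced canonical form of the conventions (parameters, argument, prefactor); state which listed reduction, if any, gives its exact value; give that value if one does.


Classification (C = \frac{5}{12}): 0F0 with upper {-}, lower {-}, argument x = \frac{9}{8}. Verdict: the I5 exponential reduction matches (the 0F0 exponential series at x = \frac{9}{8}). Its exact value is \frac{5}{12} \cdot e^{\frac{9}{8}}.

Key step: x = \frac{9}{8} and the product of the first k integers (prefactor 5/12) is k!.
Consecutive-term ratio: r(k) = \frac{9}{8} * 1 / [(k+1)] - rational; roots negated = parameters, x = \frac{9}{8}, C = \frac{5}{12}.


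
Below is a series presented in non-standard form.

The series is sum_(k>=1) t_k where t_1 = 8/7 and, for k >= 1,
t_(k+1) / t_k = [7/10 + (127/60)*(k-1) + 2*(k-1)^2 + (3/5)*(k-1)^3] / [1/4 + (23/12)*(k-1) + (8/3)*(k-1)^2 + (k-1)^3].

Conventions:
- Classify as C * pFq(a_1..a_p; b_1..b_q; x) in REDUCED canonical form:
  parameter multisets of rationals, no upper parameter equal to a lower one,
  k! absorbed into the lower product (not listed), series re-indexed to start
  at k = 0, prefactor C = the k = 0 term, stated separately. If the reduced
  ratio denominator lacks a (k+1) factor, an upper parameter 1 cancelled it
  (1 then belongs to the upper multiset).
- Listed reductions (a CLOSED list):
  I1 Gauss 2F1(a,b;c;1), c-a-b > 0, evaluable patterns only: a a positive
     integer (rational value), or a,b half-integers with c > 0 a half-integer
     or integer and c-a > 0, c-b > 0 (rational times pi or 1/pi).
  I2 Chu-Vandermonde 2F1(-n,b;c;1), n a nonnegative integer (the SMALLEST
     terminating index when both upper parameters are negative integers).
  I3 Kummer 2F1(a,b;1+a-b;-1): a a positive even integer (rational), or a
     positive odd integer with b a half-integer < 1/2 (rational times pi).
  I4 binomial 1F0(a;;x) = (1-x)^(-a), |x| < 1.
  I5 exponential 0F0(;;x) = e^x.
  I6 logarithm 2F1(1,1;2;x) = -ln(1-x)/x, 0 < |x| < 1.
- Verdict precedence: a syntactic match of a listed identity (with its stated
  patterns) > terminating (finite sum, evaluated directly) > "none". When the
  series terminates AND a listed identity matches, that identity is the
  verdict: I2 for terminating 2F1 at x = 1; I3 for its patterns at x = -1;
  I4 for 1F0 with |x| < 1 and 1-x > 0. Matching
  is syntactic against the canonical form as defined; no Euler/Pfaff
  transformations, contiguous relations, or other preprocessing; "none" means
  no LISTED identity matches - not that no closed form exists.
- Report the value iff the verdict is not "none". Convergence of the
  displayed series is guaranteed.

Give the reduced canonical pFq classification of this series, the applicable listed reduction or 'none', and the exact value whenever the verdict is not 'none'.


Prefactor 8/7, argument 3/5: 2F1 with upper {2/3, 7/6} over lower {1/6}. Verdict: none. Every listed pattern misses the 2F1 form at 3/5, upper {2/3, 7/6}.

Structural cue: x = (3/5) and roots of the ratio polynomials (prefactor 8/7) are the negated parameters.
Ratio: r(k) = (3/5) * (k+2/3) (k+7/6) / [(k+1/6) (k+1)] - rational in k. x = (3/5); t_0 = 8/7; negate the roots.


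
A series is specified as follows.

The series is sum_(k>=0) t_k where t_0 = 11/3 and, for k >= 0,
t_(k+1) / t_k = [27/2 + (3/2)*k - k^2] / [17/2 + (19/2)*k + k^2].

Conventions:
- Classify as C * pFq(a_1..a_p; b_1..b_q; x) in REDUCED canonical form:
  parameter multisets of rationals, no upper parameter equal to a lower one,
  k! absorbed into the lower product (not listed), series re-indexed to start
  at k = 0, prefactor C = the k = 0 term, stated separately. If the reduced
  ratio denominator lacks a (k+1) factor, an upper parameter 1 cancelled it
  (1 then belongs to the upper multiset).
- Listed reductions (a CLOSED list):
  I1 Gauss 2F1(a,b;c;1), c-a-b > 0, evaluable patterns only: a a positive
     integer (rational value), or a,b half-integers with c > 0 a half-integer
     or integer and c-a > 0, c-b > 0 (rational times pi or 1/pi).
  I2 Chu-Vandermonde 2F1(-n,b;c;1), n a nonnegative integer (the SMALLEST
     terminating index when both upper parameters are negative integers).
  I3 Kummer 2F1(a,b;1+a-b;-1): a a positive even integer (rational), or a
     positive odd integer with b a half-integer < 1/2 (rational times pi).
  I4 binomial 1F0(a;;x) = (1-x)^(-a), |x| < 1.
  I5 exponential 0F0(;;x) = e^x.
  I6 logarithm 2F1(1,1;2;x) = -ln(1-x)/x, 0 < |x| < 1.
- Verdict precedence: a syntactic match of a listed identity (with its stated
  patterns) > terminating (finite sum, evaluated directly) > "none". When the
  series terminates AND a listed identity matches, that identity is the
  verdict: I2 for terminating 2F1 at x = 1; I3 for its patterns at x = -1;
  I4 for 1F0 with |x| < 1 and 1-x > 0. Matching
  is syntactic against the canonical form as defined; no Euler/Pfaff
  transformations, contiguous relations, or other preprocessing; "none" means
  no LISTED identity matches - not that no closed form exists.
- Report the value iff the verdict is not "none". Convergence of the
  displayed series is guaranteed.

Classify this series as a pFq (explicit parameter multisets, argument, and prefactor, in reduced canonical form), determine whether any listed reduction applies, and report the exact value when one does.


First insight: t_0 being 11/3, roots of the ratio polynomials (prefactor 11/3) are the negated parameters.
Ratio: r(k) = (-1) * (k-9/2) (k+3) / [(k+17/2) (k+1)] - poly over poly, x = (-1) from leading terms; C = 11/3 at k = 0.

With C = 11/3: the canonical form is 2F1(-9/2, 3; 17/2; -1). Verdict: Kummer's theorem (I3) fires (x = -1; c = 17/2 equals 1+a-b for upper {-9/2, 3}: listed pattern). Hence: (165165/32768) * pi.


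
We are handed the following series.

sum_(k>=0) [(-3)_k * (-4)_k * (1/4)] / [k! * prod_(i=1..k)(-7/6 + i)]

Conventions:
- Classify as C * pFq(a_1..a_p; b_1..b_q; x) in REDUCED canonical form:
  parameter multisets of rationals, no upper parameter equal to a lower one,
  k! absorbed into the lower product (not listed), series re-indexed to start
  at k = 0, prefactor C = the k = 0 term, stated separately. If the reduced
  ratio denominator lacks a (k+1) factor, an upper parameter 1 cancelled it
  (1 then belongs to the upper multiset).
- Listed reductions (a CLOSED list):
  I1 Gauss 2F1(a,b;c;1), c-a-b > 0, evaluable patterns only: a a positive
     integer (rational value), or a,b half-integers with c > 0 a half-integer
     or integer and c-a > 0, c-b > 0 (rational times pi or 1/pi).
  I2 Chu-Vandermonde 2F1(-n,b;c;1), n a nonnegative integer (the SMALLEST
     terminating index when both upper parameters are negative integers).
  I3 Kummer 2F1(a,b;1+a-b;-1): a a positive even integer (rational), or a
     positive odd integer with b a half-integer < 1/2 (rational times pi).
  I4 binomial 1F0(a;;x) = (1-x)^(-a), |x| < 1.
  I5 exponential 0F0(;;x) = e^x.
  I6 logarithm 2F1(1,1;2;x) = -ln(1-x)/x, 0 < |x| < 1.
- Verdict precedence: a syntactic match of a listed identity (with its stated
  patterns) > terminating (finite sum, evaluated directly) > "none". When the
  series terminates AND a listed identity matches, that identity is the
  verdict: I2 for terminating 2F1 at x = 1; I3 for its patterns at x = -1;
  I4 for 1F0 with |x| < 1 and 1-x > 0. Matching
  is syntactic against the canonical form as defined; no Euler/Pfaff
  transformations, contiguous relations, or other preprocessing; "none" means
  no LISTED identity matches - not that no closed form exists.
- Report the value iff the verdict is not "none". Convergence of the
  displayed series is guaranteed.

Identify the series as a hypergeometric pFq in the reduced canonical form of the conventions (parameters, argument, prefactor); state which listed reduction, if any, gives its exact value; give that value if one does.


Structural cue: x = 1 and the lower running product (C = 1/4) is a rising factorial.
Step ratio: r(k) = 1 * (k-4) (k-3) / [(k-1/6) (k+1)] - rational in k, leading ratio 1; with t_0 = 1/4, classification follows.

Prefactor 1/4, argument 1: 2F1 with upper {-4, -3} over lower {-1/6}. Verdict at x = 1: the Chu-Vandermonde identity I2 matches (terminating 2F1 at x = 1 with n = 3, b = -4, c = -1/6). Value: -4669/44.


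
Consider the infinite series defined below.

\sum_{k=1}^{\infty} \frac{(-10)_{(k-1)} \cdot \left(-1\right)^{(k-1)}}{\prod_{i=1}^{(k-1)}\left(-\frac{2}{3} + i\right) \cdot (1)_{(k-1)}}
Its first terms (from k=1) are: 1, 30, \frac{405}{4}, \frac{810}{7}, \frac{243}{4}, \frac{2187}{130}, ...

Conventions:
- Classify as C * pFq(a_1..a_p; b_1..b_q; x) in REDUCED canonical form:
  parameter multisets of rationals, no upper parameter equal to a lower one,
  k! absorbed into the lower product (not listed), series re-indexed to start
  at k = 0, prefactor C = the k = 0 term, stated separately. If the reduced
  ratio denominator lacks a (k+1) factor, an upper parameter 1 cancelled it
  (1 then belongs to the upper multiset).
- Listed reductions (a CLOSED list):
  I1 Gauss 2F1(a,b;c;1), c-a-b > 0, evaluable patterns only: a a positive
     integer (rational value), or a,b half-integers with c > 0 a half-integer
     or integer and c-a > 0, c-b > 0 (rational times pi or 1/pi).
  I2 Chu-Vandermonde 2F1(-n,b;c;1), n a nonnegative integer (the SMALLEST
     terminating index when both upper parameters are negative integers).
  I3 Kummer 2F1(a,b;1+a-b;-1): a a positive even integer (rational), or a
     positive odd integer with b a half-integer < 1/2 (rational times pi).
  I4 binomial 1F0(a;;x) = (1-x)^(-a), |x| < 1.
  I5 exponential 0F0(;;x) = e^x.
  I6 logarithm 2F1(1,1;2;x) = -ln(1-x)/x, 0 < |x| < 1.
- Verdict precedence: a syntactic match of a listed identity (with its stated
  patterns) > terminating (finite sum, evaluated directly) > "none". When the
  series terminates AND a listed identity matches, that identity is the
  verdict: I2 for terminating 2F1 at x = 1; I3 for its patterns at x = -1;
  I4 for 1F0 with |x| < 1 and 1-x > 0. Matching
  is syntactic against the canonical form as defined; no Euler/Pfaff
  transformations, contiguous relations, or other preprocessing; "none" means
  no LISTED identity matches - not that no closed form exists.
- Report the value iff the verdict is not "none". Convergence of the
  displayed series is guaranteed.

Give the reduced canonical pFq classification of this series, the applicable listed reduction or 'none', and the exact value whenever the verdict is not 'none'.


Canonical form: C = 1 times 1F1 with upper {-10}, lower {\frac{1}{3}}, x = -1. Verdict: terminating. With -10 upstairs the series is a 11-term polynomial sum; evaluated term by term. Value: \frac{5596537961389}{17041024000}.

The tell: with t_0 = 1, (1)_k (C = 1, x = -1) is k! itself.
Adjacent-term ratio: r(k) = -1 * (k-10) / [(k+\frac{1}{3}) (k+1)] - rational in k, leading ratio -1; with t_0 = 1, classification follows.


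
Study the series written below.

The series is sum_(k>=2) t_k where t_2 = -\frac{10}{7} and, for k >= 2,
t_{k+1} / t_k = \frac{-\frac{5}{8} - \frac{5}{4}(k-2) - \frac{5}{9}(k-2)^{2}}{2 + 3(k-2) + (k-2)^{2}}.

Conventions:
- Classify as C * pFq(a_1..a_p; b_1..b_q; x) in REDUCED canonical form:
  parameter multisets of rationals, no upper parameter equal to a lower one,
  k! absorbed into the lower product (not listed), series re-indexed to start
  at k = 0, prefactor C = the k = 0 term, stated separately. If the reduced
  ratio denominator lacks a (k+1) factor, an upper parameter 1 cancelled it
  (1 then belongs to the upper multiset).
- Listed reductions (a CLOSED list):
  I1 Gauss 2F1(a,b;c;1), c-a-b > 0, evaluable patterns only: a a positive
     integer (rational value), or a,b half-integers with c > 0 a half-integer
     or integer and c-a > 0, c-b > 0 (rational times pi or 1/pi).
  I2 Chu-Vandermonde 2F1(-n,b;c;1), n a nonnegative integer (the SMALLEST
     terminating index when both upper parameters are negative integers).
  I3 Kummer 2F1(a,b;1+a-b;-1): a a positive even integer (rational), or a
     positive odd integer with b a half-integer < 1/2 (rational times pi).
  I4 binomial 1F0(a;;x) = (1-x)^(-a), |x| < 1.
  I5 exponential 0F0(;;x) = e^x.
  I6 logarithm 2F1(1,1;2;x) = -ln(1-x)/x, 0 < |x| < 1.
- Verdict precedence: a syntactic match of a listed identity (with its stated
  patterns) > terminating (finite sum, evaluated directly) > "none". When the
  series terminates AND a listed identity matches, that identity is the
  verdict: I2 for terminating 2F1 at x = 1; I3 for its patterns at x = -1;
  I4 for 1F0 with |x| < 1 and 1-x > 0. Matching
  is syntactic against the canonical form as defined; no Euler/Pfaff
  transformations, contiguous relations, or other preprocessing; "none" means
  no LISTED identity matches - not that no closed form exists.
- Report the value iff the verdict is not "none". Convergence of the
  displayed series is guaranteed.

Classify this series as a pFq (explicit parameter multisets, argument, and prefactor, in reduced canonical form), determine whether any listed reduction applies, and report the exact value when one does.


Classification (C = -\frac{10}{7}): 2F1 with upper {\frac{3}{4}, \frac{3}{2}}, lower {2}, argument x = -\frac{5}{9}. Verdict: none here - no I1-I6 shape fits x = -\frac{5}{9} with lower {2}.

Structural cue: t_0 = -\frac{10}{7} here, and factor the ratio over Q (C = -10/7, x = -5/9): negated roots = parameters.
Term ratio: r(k) = -\frac{5}{9} * (k+\frac{3}{4}) (k+\frac{3}{2}) / [(k+2) (k+1)] - rational in k, leading ratio -\frac{5}{9}; with t_0 = -\frac{10}{7}, classification follows.


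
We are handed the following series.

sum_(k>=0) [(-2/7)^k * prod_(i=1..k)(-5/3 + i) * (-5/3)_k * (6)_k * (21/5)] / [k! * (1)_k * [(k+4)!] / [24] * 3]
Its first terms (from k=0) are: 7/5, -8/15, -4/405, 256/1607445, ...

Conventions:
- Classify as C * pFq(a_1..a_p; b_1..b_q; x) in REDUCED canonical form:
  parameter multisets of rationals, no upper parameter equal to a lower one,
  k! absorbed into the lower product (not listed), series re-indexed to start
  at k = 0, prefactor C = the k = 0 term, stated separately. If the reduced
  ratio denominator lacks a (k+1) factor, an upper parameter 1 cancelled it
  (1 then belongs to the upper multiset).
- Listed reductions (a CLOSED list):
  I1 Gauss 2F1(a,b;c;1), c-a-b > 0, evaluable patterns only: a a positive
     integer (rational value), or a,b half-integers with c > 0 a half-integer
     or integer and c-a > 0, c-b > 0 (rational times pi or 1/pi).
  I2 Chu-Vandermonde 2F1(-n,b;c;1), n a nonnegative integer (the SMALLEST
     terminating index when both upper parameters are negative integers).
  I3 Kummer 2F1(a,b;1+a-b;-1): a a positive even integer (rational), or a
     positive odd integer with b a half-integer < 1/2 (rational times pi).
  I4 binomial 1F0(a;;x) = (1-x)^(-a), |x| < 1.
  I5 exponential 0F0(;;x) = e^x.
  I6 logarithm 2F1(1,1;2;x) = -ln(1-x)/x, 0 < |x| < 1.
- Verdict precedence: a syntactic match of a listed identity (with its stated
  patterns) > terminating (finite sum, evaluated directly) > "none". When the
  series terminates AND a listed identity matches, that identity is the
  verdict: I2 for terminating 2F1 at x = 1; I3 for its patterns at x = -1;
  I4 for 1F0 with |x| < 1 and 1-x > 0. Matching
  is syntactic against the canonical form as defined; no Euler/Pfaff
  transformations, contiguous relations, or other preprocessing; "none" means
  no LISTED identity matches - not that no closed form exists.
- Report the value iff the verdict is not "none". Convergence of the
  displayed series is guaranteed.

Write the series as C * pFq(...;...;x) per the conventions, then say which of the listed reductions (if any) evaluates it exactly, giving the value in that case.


This is 7/5 * 3F2(-5/3, -2/3, 6; 1, 5; -2/7) in reduced canonical form. Verdict: none. A 3F2 with upper {-5/3, -2/3, 6} fits none of I1-I6 at x = -2/7; the sum runs forever.

Key step: from the first term 7/5: the running product (prefactor 7/5) telescopes to a rising factorial.
Term ratio: r(k) = (-2/7) * (k-5/3) (k-2/3) (k+6) / [(k+1) (k+5) (k+1)] - poly over poly, x = (-2/7) from leading terms; C = 7/5 at k = 0.


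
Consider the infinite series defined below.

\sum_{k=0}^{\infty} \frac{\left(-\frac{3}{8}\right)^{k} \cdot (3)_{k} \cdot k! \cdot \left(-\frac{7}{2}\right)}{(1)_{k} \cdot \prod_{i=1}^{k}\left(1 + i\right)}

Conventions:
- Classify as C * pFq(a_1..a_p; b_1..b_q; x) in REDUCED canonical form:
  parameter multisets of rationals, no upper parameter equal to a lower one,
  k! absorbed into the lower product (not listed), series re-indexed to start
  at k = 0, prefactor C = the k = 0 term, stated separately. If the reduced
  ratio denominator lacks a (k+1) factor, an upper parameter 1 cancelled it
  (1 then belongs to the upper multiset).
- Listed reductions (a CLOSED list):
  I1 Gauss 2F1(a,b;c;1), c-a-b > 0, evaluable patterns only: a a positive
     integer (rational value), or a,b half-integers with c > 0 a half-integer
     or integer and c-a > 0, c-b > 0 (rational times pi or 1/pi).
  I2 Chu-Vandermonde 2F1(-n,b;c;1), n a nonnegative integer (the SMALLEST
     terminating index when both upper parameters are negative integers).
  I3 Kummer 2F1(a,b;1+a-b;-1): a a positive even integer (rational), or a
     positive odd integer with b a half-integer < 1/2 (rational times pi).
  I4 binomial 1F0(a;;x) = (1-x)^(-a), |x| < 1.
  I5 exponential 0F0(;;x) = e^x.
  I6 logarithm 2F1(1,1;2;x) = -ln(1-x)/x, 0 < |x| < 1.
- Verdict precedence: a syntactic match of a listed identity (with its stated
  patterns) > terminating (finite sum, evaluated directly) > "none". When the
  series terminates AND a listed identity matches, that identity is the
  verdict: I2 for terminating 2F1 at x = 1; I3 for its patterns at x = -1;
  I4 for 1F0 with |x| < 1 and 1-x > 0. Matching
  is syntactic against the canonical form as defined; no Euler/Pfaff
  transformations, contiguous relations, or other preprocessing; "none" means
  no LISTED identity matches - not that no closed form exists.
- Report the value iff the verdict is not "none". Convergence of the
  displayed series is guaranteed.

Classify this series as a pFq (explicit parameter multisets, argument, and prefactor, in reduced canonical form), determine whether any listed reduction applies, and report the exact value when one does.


First insight: from the first term -\frac{7}{2}: the factorial ratio (prefactor -7/2) (k+a-1)!/(a-1)! is a rising factorial (a)_k.
Adjacent-term ratio: r(k) = -\frac{3}{8} * (k+1) (k+3) / [(k+2) (k+1)] - poly over poly, x = -\frac{3}{8} from leading terms; C = -\frac{7}{2} at k = 0.

This is -\frac{7}{2} * 2F1(1, 3; 2; -\frac{3}{8}) in reduced canonical form. Verdict: none. Every listed pattern misses the 2F1 form at -\frac{3}{8}, upper {1, 3}.


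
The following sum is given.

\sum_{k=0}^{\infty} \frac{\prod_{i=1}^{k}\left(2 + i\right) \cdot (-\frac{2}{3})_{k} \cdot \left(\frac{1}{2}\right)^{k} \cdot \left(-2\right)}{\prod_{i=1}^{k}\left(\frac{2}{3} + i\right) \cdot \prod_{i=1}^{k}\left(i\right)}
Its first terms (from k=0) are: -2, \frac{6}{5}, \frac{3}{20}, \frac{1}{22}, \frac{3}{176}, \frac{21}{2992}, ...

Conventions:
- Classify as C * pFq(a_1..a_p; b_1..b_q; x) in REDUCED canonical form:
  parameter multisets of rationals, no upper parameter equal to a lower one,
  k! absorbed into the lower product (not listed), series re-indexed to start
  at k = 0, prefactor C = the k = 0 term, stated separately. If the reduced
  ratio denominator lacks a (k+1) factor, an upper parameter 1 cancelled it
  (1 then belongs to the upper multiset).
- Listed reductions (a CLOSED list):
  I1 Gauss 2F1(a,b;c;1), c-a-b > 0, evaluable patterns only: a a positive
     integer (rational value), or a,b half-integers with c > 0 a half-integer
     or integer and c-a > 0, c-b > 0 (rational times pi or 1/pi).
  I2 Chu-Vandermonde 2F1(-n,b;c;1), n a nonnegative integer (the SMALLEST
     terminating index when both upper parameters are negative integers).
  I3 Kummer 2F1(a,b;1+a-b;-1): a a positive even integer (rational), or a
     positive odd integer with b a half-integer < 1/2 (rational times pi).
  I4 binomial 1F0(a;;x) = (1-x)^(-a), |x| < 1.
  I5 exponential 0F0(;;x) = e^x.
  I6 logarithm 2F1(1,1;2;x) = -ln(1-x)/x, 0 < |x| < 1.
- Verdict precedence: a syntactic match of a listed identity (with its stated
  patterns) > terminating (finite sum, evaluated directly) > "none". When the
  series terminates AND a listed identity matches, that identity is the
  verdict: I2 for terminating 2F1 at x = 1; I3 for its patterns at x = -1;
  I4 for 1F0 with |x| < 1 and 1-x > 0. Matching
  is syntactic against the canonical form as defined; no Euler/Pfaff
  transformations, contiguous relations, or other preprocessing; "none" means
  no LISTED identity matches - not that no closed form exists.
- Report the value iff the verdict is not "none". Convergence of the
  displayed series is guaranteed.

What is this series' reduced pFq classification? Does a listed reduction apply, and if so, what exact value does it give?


Prefactor -2, argument \frac{1}{2}: 2F1 with upper {-\frac{2}{3}, 3} over lower {\frac{5}{3}}. Verdict: none - this 2F1 at x = \frac{1}{2} matches no listed pattern, and upper {-\frac{2}{3}, 3} holds no stopper.

The tell: with t_0 = -2, the lower running product (prefactor -2) is a rising factorial.
Term ratio: r(k) = \frac{1}{2} * (k-\frac{2}{3}) (k+3) / [(k+\frac{5}{3}) (k+1)] - poly over poly, x = \frac{1}{2} from leading terms; C = -2 at k = 0.


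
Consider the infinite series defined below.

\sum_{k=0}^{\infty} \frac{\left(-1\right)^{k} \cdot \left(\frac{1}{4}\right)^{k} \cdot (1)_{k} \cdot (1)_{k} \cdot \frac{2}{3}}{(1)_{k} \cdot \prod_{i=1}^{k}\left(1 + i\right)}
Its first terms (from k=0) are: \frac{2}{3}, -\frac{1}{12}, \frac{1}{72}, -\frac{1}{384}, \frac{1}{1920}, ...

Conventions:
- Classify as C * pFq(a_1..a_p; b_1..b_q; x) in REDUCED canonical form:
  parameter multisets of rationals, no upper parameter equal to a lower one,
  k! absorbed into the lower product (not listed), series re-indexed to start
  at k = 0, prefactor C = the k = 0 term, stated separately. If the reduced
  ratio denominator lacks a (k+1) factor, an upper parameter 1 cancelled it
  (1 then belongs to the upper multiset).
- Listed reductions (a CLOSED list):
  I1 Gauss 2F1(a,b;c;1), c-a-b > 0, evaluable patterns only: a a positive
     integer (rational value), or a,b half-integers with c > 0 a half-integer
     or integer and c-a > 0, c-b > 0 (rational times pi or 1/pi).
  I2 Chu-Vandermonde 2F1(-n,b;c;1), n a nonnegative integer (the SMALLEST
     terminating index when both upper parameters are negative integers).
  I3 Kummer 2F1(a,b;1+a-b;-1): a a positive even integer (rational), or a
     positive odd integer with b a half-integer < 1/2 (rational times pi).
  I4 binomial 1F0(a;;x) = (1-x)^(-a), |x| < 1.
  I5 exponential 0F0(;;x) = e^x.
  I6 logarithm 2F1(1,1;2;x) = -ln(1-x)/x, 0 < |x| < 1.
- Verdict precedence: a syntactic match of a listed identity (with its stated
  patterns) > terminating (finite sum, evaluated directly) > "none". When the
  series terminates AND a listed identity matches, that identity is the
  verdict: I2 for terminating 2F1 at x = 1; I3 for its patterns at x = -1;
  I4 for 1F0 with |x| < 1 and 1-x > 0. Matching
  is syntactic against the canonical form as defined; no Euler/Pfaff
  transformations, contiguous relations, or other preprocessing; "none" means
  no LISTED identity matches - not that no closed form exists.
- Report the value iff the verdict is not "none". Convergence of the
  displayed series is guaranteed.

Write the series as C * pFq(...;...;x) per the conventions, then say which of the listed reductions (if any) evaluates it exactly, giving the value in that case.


Classification (C = \frac{2}{3}): 2F1 with upper {1, 1}, lower {2}, argument x = -\frac{1}{4}. Verdict at x = -\frac{1}{4}: the I6 logarithm reduction matches (the logarithm: parameters (1,1;2), x = -\frac{1}{4}). Its exact value is \frac{8}{3} \cdot \ln\left(\frac{5}{4}\right).

The tell: with t_0 = \frac{2}{3}, the (-1)^k factor (prefactor 2/3) folds into the argument's sign.
Term ratio: r(k) = -\frac{1}{4} * (k+1) (k+1) / [(k+2) (k+1)] - rational in k, leading ratio -\frac{1}{4}; with t_0 = \frac{2}{3}, classification follows.


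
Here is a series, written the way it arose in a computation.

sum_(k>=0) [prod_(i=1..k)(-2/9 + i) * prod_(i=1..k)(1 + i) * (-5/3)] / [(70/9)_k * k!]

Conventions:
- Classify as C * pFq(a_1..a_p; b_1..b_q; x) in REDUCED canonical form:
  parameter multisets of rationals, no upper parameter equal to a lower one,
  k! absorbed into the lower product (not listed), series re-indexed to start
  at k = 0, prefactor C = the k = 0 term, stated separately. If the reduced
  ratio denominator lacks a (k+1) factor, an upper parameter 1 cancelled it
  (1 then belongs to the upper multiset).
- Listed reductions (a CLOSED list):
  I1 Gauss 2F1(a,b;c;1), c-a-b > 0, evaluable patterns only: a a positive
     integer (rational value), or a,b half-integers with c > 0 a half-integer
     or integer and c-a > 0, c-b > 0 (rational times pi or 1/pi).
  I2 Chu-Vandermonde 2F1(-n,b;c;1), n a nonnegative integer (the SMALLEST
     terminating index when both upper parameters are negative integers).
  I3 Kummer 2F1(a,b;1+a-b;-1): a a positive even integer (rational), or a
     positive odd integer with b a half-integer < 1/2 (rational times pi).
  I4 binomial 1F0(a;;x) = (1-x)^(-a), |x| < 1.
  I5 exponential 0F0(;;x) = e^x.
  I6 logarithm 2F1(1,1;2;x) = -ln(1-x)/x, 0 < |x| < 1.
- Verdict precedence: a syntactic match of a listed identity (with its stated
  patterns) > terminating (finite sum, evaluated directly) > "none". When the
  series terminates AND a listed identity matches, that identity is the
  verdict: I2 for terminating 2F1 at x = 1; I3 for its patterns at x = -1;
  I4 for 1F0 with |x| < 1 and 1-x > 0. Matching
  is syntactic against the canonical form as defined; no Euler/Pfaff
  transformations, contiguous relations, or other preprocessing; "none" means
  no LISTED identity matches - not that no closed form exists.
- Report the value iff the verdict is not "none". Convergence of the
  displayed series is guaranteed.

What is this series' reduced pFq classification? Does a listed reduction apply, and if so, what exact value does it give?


With C = -5/3: the canonical form is 2F1(7/9, 2; 70/9; 1). Verdict at x = 1: Gauss (I1, integer-parameter pattern) matches (x = 1: the Gamma ratio telescopes since c-a-b = 5 > 0 and a = 2 in Z>0). Exact value: -1586/729.

Key observation: with t_0 = -5/3, the running product (C = -5/3, x = 1) telescopes to a rising factorial.
Adjacent-term ratio: r(k) = 1 * (k+7/9) (k+2) / [(k+70/9) (k+1)] - rational; roots negated = parameters, x = 1, C = -5/3.


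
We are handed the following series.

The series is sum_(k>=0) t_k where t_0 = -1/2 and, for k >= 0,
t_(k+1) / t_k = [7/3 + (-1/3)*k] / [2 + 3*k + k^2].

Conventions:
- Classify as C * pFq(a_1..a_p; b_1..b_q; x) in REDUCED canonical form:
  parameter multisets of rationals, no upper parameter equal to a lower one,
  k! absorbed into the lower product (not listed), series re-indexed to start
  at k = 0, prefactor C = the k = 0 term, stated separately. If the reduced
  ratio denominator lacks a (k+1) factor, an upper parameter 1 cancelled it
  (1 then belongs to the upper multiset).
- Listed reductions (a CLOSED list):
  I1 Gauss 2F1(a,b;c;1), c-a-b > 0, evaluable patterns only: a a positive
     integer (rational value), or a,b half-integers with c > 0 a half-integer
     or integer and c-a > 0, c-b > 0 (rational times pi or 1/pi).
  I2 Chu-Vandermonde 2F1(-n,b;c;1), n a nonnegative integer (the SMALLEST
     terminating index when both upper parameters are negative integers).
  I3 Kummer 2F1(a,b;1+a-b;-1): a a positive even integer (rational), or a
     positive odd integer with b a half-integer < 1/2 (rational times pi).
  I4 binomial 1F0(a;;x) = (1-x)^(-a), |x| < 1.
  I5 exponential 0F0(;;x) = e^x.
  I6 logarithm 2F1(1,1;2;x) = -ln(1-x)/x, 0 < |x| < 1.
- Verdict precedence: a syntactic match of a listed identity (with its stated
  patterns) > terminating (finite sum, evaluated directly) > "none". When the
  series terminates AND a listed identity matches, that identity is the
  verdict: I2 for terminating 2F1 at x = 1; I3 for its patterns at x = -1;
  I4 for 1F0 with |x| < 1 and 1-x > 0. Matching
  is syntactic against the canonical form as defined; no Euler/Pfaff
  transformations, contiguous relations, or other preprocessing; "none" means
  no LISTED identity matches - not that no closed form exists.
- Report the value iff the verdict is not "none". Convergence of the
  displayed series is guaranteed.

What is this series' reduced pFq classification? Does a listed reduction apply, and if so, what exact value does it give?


This is -1/2 * 1F1(-7; 2; -1/3) in reduced canonical form. Verdict: terminating - no listed pattern fits, but -7 in the upper list cuts the series at k = 7; direct evaluation. Value: -230439553/176359680.

First insight: from the first term -1/2: roots of the ratio polynomials (C = -1/2, x = -1/3) are the negated parameters.
Term ratio: r(k) = (-1/3) * (k-7) / [(k+2) (k+1)] - poly over poly, x = (-1/3) from leading terms; C = -1/2 at k = 0.


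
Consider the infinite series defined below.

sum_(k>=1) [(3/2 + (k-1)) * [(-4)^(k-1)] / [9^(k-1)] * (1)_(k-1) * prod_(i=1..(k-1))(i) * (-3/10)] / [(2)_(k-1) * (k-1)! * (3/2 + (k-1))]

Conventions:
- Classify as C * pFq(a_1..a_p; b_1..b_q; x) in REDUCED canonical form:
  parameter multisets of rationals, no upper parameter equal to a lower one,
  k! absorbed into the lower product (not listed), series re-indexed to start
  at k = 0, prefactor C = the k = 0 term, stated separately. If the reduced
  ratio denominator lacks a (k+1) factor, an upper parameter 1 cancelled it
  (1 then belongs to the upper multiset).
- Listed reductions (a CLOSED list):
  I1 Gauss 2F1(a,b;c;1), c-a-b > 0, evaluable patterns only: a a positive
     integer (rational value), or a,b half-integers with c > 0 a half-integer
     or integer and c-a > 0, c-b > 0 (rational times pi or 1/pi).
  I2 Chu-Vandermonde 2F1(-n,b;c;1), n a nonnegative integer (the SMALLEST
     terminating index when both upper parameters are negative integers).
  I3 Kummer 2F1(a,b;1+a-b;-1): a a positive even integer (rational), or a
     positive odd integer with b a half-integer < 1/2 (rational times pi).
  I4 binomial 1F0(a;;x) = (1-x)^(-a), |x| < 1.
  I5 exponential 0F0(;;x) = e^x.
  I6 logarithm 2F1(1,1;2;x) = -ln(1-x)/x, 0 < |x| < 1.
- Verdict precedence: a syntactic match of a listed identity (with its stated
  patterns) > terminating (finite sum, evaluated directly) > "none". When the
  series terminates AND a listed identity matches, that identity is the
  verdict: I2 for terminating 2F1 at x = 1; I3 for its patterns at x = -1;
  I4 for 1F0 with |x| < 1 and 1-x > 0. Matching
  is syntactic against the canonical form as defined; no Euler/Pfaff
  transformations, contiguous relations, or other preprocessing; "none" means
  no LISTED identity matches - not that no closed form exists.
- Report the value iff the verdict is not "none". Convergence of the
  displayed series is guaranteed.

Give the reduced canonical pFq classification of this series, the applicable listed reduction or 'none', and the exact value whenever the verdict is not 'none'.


The series (x = -4/9) is 2F1: upper {1, 1}, lower {2}, prefactor -3/10. Verdict: this is the logarithmic series (I6) (the logarithm: parameters (1,1;2), x = -4/9). Exact value: (-27/40) * ln(13/9).

Structural cue: t_0 = -3/10 here, and the two geometric factors (C = -3/10) combine into one argument.
Step ratio: r(k) = (-4/9) * (k+1) (k+1) / [(k+2) (k+1)] ; factor over Q: parameters, x = (-4/9), and C = -3/10.


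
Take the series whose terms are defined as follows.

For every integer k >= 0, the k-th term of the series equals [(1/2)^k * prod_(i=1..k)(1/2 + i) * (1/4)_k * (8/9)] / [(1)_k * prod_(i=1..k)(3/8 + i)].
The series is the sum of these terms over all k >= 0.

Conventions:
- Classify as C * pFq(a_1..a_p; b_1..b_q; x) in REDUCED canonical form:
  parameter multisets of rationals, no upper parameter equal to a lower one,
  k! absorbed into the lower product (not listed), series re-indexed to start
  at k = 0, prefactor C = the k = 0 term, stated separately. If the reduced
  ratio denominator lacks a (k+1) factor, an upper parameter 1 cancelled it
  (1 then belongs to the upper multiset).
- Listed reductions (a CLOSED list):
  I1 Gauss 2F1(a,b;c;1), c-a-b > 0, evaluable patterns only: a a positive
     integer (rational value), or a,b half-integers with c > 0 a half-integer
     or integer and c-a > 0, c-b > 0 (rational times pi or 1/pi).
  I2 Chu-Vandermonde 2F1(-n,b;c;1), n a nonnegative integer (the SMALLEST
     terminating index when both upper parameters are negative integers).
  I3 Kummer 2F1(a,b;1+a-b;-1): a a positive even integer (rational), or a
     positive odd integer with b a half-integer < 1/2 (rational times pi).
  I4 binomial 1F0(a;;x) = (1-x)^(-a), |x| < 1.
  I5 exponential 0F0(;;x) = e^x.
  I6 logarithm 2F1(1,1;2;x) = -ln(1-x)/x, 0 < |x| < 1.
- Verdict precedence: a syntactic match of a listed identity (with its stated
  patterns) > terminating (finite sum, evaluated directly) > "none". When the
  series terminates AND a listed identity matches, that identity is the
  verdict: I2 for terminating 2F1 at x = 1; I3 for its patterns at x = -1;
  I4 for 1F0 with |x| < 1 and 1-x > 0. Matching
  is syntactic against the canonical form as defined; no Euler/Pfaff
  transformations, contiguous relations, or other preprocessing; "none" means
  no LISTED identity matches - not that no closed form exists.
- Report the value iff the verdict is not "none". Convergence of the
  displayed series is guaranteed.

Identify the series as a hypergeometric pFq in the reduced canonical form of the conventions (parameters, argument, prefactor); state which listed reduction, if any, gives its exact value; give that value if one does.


The series (x = 1/2) is 2F1: upper {1/4, 3/2}, lower {11/8}, prefactor 8/9. Verdict: none - this 2F1 at x = 1/2 matches no listed pattern, and upper {1/4, 3/2} holds no stopper.

Key observation: t_0 = 8/9 here, and the lower running product (prefactor 8/9) is a rising factorial.
Consecutive-term ratio: r(k) = (1/2) * (k+1/4) (k+3/2) / [(k+11/8) (k+1)] - poly over poly, x = (1/2) from leading terms; C = 8/9 at k = 0.
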